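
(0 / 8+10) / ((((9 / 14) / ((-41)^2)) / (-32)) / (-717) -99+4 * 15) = -359976064 / 1403906649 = -0.26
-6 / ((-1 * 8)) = 3 / 4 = 0.75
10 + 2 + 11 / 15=191 / 15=12.73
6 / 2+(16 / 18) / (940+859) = 48581 / 16191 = 3.00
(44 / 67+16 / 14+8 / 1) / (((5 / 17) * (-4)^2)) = 19533 / 9380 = 2.08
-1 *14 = -14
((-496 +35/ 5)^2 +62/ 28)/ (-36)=-6642.31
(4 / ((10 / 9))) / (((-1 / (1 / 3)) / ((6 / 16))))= -9 / 20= -0.45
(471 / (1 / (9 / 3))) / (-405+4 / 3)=-4239 / 1211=-3.50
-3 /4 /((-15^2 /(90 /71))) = 3 /710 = 0.00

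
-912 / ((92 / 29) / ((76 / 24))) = -20938 / 23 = -910.35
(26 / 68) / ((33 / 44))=26 / 51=0.51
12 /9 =4 /3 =1.33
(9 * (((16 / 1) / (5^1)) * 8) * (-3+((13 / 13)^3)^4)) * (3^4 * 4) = -746496 / 5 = -149299.20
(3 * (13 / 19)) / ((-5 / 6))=-234 / 95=-2.46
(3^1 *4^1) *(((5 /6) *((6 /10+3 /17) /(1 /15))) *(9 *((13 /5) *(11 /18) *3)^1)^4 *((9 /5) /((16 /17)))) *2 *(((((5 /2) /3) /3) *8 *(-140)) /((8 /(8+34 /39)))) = -104122335147831 /200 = -520611675739.16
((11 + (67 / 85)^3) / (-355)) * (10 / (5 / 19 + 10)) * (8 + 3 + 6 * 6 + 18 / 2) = -5005153888 / 2834186875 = -1.77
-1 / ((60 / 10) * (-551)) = 1 / 3306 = 0.00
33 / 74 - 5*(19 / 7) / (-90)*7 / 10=3673 / 6660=0.55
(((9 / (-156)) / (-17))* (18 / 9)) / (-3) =-1 / 442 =-0.00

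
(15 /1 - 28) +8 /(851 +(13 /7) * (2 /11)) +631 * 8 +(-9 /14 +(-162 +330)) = 4774430273 /917742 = 5202.37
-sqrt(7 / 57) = -sqrt(399) / 57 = -0.35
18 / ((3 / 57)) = 342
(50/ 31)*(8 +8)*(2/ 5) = 320/ 31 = 10.32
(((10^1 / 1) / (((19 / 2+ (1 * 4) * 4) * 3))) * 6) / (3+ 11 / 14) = 0.21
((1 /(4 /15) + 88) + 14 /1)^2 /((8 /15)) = 2683935 /128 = 20968.24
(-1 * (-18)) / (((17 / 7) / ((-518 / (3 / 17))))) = -21756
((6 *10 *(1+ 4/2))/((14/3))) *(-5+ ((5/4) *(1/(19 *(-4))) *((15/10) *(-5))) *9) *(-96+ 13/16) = 486255825/34048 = 14281.48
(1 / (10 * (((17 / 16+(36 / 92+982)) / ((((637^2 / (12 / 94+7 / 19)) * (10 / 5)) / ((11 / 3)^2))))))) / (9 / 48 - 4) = -3.25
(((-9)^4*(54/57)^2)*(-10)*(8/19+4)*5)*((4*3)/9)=-1735570.55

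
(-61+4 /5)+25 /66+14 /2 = -17431 /330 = -52.82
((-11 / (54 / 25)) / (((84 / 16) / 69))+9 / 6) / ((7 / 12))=-112.17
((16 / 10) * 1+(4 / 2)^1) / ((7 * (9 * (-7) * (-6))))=1 / 735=0.00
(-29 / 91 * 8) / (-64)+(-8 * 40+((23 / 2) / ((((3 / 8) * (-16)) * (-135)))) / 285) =-26886056489 / 84029400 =-319.96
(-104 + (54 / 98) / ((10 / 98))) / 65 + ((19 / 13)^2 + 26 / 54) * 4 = 1021357 / 114075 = 8.95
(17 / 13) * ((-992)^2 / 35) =16729088 / 455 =36767.23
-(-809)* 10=8090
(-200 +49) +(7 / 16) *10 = -1173 / 8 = -146.62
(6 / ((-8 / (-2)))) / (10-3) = 3 / 14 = 0.21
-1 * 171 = -171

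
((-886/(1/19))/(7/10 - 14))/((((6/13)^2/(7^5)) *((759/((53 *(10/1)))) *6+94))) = 973407.47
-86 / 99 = -0.87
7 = 7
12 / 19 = 0.63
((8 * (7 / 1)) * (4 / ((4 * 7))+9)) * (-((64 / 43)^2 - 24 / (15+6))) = -7106560 / 12943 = -549.07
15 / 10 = 3 / 2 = 1.50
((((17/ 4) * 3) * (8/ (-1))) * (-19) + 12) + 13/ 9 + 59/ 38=667925/ 342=1953.00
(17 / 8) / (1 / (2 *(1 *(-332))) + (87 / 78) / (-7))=-128401 / 9719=-13.21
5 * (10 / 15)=10 / 3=3.33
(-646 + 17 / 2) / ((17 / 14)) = -525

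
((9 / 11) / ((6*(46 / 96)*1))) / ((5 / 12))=864 / 1265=0.68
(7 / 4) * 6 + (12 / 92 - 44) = -1535 / 46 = -33.37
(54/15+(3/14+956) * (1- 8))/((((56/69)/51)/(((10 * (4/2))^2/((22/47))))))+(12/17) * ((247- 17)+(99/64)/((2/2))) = -359240950.42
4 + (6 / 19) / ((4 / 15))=197 / 38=5.18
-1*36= -36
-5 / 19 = -0.26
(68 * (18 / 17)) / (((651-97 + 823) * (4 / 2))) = 0.03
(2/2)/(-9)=-1/9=-0.11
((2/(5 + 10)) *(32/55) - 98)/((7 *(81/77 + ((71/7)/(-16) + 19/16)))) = -646288/74175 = -8.71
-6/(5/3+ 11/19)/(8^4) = -171/262144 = -0.00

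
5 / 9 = 0.56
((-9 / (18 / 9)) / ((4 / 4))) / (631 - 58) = -3 / 382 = -0.01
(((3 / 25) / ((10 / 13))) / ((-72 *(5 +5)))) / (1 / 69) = -299 / 20000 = -0.01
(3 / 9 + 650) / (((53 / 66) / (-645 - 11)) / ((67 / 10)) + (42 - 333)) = -943253872 / 422071321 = -2.23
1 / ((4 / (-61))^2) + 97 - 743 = -6615 / 16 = -413.44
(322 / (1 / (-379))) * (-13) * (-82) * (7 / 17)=-910647556 / 17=-53567503.29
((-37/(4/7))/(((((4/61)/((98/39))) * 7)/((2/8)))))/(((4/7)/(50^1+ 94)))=-2322453/104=-22331.28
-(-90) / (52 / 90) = 2025 / 13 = 155.77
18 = 18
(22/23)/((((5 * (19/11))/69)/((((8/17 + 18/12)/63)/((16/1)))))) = 8107/542640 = 0.01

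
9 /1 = 9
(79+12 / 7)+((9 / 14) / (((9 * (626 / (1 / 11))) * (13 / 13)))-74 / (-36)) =71814103 / 867636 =82.77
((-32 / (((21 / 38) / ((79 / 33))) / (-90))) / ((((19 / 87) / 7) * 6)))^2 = 537464934400 / 121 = 4441858961.98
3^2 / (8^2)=9 / 64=0.14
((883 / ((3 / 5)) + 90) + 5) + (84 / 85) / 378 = 1198502 / 765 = 1566.67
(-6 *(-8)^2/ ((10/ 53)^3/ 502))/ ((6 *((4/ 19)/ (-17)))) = 386236960.67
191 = 191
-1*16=-16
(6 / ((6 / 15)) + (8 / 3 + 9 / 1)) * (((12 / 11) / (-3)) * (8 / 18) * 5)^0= 80 / 3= 26.67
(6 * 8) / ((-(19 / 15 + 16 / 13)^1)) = -9360 / 487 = -19.22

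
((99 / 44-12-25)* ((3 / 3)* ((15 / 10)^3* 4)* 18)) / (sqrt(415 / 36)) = -101331* sqrt(415) / 830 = -2487.07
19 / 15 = 1.27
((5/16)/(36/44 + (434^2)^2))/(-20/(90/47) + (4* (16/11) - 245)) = -1089/30862212035599568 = -0.00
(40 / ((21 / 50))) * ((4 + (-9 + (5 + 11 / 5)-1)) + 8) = 18400 / 21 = 876.19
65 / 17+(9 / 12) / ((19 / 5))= 4.02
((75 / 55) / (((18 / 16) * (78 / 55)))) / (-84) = -25 / 2457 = -0.01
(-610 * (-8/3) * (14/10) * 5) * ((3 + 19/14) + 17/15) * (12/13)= 2250656/39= 57709.13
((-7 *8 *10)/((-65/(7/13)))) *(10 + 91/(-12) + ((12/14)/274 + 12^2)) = 47179972/69459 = 679.25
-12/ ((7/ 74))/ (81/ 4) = -1184/ 189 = -6.26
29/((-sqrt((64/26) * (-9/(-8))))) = -29 * sqrt(13)/6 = -17.43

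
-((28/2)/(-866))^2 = -0.00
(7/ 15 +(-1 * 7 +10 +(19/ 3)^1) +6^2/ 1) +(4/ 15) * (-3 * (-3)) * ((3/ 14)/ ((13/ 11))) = 21037/ 455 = 46.24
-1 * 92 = -92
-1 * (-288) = 288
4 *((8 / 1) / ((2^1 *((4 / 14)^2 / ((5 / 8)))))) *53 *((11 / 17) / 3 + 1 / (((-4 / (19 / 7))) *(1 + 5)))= 543515 / 816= 666.07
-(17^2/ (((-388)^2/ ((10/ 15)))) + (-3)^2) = -2032633/ 225816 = -9.00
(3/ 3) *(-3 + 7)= 4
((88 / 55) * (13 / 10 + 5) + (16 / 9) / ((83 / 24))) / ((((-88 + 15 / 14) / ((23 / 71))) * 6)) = -0.01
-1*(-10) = 10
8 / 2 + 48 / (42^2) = 592 / 147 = 4.03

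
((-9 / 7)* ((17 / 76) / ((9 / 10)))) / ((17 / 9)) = -45 / 266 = -0.17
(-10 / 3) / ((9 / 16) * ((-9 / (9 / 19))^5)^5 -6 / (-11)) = 352 / 5528743843882411718474610850661583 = 0.00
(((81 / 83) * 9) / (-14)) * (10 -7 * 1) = -2187 / 1162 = -1.88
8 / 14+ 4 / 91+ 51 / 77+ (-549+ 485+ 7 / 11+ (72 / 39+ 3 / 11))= -59.97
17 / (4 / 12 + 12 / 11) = 561 / 47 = 11.94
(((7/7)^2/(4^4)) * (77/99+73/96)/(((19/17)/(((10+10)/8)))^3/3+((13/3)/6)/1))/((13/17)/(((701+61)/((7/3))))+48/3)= 5286346853625/10587390873049088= 0.00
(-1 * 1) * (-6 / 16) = 3 / 8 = 0.38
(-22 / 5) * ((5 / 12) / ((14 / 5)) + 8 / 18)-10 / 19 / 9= -7099 / 2660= -2.67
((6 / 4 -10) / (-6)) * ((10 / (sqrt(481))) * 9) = 5.81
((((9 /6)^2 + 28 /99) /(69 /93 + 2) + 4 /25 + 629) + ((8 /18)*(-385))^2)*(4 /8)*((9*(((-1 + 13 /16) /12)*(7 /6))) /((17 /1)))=-18654303227 /129254400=-144.32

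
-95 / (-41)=2.32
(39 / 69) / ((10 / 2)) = 13 / 115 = 0.11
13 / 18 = 0.72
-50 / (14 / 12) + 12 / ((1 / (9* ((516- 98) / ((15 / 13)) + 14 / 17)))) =23306676 / 595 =39170.88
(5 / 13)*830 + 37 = 4631 / 13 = 356.23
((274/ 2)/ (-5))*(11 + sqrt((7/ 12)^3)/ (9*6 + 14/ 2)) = -1507/ 5 -959*sqrt(21)/ 21960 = -301.60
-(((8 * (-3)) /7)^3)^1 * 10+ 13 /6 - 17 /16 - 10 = 6489059 /16464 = 394.14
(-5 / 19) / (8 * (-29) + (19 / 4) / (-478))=0.00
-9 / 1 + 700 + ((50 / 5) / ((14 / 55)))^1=5112 / 7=730.29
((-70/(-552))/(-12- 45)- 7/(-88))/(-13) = -26761/4499352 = -0.01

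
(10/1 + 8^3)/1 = 522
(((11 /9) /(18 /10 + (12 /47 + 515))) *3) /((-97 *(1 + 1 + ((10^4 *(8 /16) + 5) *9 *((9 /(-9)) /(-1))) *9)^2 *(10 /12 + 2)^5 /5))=-8375400 /687612414037769907345817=-0.00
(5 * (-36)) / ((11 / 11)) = -180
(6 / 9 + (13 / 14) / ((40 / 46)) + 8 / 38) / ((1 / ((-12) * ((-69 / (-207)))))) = -31043 / 3990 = -7.78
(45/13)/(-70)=-0.05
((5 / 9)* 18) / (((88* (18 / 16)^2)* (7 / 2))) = 160 / 6237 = 0.03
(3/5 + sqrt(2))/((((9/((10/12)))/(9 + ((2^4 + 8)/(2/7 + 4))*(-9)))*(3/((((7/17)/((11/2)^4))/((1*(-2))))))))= 644/3733455 + 644*sqrt(2)/2240073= 0.00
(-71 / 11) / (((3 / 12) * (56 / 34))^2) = -20519 / 539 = -38.07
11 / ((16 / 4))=11 / 4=2.75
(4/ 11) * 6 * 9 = 216/ 11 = 19.64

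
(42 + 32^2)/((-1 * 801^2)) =-1066/641601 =-0.00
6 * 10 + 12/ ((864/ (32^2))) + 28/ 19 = 12944/ 171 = 75.70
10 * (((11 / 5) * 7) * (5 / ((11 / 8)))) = 560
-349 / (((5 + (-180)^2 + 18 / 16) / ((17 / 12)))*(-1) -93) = 11866 / 780909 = 0.02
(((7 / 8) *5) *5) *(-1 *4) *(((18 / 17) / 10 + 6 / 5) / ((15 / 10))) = -1295 / 17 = -76.18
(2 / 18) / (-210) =-1 / 1890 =-0.00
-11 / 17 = -0.65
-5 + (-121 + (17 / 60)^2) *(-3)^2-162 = -502111 / 400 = -1255.28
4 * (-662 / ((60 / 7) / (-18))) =27804 / 5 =5560.80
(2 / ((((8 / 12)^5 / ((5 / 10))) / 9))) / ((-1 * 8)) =-2187 / 256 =-8.54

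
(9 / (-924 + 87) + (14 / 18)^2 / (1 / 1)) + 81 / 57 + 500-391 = 5296426 / 47709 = 111.02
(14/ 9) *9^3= 1134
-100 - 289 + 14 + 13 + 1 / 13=-4705 / 13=-361.92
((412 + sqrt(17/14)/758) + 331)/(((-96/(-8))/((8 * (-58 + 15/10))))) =-83959/3- 113 * sqrt(238)/31836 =-27986.39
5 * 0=0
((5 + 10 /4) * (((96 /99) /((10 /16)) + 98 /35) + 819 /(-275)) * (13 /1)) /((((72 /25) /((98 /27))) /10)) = 1640275 /972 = 1687.53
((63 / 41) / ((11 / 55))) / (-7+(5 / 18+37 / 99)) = -20790 / 17179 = -1.21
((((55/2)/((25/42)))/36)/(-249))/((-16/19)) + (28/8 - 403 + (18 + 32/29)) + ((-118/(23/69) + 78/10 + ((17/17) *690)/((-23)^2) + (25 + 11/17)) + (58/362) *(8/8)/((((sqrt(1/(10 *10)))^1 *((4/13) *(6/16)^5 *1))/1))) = 2.54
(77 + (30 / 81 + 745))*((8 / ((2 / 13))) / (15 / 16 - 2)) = -18473728 / 459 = -40247.77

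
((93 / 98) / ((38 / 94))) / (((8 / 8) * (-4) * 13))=-0.05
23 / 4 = 5.75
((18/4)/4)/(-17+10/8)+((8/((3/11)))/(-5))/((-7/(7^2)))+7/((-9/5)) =23377/630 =37.11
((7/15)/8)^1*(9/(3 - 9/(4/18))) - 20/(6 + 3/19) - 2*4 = -658819/58500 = -11.26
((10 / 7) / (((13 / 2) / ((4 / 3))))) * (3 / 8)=0.11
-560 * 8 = -4480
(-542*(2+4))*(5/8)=-4065/2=-2032.50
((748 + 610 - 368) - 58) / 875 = 1.07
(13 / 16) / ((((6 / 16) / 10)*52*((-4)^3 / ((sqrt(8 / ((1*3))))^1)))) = -5*sqrt(6) / 1152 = -0.01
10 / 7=1.43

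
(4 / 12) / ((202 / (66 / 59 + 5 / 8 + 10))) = 5543 / 286032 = 0.02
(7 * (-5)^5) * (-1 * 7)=153125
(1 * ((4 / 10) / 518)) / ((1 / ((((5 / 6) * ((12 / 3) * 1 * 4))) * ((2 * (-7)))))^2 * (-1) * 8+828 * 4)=1120 / 4803724467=0.00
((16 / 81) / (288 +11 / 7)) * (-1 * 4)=-448 / 164187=-0.00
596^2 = 355216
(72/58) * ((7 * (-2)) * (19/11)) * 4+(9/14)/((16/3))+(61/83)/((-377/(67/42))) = -119.96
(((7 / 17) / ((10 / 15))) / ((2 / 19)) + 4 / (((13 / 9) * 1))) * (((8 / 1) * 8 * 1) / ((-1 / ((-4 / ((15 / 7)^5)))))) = 547504832 / 11188125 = 48.94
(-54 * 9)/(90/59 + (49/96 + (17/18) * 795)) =-917568/1421417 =-0.65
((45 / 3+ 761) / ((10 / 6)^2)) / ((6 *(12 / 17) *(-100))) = -1649 / 2500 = -0.66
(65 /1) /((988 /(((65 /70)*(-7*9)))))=-585 /152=-3.85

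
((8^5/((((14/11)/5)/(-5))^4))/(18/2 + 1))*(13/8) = 1903330000000/2401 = 792723865.06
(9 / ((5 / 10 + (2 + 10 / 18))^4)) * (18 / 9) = 1889568 / 9150625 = 0.21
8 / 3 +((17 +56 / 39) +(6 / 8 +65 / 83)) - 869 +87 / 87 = -10945777 / 12948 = -845.36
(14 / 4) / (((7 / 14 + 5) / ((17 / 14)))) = 17 / 22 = 0.77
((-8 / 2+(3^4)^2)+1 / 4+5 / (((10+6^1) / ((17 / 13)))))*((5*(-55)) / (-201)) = 375098075 / 41808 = 8971.92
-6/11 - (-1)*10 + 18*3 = 698/11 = 63.45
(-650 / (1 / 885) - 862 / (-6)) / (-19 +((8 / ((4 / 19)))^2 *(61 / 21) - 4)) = -12077233 / 87601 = -137.87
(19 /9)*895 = 17005 /9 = 1889.44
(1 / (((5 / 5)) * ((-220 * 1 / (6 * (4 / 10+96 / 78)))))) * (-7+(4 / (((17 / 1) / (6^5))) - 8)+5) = -4918506 / 60775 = -80.93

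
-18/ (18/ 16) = -16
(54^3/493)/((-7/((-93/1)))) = 14644152/3451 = 4243.45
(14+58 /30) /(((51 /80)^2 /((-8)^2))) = 19578880 /7803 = 2509.15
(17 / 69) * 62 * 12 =183.30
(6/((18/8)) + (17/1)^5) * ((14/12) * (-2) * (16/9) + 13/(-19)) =-10559496341/1539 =-6861271.18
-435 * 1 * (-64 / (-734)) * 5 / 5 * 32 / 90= -14848 / 1101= -13.49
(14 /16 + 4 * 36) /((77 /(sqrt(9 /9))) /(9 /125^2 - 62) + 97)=1.51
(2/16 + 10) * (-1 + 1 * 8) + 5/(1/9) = 927/8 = 115.88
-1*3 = -3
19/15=1.27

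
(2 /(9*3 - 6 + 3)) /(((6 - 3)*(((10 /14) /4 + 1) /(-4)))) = -28 /297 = -0.09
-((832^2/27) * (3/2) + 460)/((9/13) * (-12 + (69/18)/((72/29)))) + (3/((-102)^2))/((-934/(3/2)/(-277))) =157318093683355/29262137808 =5376.17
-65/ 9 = -7.22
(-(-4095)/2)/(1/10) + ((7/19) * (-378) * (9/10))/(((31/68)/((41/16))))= 232896321/11780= 19770.49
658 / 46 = 329 / 23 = 14.30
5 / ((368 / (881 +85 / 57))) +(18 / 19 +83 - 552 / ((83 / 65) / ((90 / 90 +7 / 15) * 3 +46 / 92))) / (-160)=430108267 / 17410080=24.70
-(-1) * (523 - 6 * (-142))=1375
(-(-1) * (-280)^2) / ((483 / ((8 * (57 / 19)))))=3895.65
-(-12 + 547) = -535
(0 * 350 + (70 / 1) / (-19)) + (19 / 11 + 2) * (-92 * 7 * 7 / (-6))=1753556 / 627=2796.74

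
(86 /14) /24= 43 /168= 0.26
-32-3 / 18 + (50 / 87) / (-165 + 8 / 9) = -8267669 / 256998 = -32.17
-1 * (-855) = 855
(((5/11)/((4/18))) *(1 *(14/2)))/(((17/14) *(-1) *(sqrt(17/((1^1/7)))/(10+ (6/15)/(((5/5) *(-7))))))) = -3132 *sqrt(119)/3179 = -10.75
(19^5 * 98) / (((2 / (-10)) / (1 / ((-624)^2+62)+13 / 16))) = -985800029.86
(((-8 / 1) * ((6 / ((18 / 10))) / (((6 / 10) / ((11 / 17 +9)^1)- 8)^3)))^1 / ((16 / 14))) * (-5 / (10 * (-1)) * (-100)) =-1929788000000 / 827301990687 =-2.33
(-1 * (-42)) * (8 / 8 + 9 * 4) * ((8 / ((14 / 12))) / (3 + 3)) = 1776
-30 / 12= -5 / 2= -2.50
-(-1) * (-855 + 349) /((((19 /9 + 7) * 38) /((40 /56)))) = -11385 /10906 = -1.04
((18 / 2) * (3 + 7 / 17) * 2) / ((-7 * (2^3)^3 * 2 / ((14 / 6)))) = -87 / 4352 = -0.02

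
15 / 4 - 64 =-241 / 4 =-60.25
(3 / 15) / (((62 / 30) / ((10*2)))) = 60 / 31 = 1.94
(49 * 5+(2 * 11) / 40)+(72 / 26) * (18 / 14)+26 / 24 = 683029 / 2730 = 250.19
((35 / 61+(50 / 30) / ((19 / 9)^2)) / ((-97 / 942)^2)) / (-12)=-1543273890 / 207195589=-7.45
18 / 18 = 1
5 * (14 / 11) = 70 / 11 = 6.36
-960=-960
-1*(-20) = 20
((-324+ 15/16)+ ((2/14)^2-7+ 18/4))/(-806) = 255225/631904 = 0.40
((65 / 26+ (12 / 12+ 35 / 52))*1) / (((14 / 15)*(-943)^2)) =465 / 92481896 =0.00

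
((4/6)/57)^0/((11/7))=7/11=0.64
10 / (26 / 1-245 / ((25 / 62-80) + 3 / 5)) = 0.34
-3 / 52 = -0.06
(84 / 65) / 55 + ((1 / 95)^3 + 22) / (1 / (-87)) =-234662383911 / 122604625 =-1913.98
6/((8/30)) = 45/2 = 22.50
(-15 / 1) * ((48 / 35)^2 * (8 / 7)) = -55296 / 1715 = -32.24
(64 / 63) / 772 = 16 / 12159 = 0.00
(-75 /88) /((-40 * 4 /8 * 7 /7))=15 /352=0.04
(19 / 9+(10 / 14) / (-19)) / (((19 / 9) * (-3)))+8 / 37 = -31186 / 280497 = -0.11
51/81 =17/27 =0.63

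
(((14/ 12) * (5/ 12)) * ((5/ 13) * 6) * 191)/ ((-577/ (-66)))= 367675/ 15002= 24.51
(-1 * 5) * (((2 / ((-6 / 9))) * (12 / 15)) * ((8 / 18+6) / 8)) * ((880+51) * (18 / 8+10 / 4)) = 512981 / 12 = 42748.42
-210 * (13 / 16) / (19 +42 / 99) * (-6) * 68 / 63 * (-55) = -2005575 / 641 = -3128.82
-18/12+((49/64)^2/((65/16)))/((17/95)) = -39245/56576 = -0.69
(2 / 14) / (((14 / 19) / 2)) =19 / 49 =0.39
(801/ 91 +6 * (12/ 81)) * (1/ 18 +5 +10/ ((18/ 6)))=1198487/ 14742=81.30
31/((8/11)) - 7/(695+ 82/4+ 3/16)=42.62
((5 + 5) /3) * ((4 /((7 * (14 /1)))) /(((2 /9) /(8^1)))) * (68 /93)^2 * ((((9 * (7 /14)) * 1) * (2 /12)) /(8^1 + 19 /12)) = 221952 /1083047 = 0.20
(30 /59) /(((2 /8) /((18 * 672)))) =1451520 /59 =24602.03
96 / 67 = 1.43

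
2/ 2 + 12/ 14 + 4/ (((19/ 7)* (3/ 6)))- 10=-691/ 133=-5.20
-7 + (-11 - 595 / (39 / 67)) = -40567 / 39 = -1040.18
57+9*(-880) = -7863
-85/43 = -1.98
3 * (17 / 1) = 51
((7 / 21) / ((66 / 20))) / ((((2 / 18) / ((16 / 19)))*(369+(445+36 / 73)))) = 5840 / 6213361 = 0.00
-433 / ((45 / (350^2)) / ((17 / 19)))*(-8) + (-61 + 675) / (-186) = 44725418501 / 5301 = 8437166.29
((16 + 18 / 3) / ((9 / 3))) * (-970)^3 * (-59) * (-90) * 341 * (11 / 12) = -11109051192635000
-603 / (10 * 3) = -201 / 10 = -20.10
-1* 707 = -707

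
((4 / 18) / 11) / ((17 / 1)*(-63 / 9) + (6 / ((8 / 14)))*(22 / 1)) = 1 / 5544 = 0.00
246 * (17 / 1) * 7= 29274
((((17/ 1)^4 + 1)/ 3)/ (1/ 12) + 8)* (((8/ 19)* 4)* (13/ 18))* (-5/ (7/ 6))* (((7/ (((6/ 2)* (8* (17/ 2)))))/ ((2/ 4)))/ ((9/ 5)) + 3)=-5291362.90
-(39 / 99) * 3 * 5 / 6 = -65 / 66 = -0.98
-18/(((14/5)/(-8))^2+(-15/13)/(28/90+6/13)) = 813600/61963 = 13.13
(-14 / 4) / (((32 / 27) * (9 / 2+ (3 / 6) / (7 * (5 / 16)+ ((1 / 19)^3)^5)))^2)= -1440687160133499298498878576153850282583475183 / 12928078399198517738008706525766329513254281728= -0.11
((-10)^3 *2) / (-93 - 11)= 250 / 13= 19.23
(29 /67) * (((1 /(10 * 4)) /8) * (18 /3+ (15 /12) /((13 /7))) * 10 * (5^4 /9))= 6289375 /1003392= 6.27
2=2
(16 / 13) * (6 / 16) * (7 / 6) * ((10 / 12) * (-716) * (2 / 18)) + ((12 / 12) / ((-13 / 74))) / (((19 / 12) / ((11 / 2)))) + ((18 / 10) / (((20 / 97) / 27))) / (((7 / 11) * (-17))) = -6131407189 / 79361100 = -77.26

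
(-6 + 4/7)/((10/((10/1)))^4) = -38/7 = -5.43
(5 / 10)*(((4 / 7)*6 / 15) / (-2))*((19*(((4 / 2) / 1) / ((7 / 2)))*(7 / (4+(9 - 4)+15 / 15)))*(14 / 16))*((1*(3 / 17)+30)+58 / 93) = -185041 / 15810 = -11.70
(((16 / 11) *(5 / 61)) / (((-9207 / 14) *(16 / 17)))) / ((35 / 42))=-476 / 2059299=-0.00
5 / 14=0.36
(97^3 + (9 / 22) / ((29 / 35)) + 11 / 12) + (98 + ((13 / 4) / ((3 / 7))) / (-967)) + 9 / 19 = 16049249884771 / 17582961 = 912772.88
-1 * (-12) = 12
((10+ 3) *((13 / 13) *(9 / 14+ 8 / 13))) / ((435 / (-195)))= -2977 / 406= -7.33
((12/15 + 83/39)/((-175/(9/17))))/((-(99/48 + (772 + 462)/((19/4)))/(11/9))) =1909424/46179690375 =0.00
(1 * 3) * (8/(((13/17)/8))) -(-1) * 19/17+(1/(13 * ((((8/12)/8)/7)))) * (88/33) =59543/221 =269.43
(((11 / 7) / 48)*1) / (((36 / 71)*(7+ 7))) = 781 / 169344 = 0.00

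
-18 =-18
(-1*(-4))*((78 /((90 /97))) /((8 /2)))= 84.07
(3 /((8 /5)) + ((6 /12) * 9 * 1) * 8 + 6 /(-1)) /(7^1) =4.55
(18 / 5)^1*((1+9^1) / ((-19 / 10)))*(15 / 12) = -450 / 19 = -23.68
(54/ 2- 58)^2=961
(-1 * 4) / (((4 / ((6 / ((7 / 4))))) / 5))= -120 / 7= -17.14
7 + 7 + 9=23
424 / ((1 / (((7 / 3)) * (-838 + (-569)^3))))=-182255824632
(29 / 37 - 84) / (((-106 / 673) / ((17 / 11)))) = 35226839 / 43142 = 816.53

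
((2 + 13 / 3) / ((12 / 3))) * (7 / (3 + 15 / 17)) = 2261 / 792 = 2.85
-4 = -4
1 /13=0.08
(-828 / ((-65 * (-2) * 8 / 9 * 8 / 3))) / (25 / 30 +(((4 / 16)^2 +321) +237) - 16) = -729 / 147290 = -0.00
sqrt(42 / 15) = sqrt(70) / 5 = 1.67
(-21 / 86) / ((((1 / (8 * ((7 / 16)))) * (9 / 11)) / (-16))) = 2156 / 129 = 16.71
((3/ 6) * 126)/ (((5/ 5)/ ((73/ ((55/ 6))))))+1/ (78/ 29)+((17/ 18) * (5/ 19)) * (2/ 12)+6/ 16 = 1474508003/ 2934360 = 502.50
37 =37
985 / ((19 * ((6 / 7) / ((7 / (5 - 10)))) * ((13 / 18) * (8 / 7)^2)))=-1418991 / 15808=-89.76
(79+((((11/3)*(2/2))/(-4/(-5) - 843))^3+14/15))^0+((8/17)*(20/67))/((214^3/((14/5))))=1395324033/1395323977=1.00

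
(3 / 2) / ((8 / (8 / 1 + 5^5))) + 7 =9511 / 16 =594.44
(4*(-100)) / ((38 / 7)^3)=-17150 / 6859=-2.50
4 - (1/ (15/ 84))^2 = -684/ 25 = -27.36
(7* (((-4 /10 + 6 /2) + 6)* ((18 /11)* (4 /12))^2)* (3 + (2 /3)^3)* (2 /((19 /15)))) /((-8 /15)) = -401835 /2299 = -174.79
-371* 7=-2597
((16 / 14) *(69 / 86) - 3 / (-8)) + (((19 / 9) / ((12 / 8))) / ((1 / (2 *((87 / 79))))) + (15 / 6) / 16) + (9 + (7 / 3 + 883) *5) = 30408153355 / 6848352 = 4440.21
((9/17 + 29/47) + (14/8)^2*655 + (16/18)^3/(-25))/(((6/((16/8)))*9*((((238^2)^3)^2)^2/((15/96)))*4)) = 467620728817/175705355011400600473885359795938363475988561748657916987822707834880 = 0.00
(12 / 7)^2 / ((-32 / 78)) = -351 / 49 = -7.16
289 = 289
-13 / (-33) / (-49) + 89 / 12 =15973 / 2156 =7.41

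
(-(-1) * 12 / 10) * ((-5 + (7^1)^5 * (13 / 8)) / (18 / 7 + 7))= 4587471 / 1340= 3423.49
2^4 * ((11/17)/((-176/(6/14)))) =-3/119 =-0.03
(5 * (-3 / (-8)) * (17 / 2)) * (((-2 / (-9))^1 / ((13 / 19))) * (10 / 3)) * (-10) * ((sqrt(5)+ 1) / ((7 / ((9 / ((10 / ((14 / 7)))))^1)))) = -143.58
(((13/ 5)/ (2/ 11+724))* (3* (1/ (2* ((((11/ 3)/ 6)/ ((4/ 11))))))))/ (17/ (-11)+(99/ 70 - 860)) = -156/ 41872141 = -0.00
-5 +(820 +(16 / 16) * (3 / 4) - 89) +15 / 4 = 1461 / 2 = 730.50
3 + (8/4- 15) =-10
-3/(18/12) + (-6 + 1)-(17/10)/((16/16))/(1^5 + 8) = -7.19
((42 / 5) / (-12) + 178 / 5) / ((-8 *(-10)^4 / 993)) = -346557 / 800000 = -0.43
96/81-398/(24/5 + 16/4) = -26161/594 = -44.04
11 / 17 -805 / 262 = -10803 / 4454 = -2.43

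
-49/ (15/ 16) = -784/ 15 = -52.27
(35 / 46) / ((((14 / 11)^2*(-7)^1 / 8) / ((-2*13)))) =15730 / 1127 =13.96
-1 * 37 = -37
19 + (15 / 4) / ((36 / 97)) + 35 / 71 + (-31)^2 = 3375955 / 3408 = 990.60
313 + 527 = 840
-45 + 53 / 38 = -1657 / 38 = -43.61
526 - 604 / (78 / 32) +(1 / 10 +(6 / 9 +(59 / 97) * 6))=10691563 / 37830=282.62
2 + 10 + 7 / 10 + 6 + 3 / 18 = 283 / 15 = 18.87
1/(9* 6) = 1/54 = 0.02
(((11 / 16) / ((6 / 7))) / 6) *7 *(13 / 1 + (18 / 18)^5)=3773 / 288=13.10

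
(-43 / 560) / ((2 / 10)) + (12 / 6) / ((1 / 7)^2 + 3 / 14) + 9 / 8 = 23861 / 2576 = 9.26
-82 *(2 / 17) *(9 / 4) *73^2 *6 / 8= -5899203 / 68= -86752.99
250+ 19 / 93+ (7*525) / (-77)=207134 / 1023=202.48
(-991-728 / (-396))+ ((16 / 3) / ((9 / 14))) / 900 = -66100109 / 66825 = -989.15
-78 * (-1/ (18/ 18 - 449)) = -39/ 224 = -0.17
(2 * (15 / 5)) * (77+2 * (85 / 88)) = 10419 / 22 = 473.59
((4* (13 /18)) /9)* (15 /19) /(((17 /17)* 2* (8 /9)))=65 /456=0.14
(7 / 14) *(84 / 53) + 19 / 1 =1049 / 53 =19.79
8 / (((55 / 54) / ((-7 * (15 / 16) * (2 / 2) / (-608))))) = 567 / 6688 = 0.08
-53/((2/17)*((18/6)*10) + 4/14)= -6307/454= -13.89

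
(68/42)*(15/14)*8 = 680/49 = 13.88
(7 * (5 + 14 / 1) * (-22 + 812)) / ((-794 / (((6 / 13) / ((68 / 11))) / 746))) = -1733655 / 130903604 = -0.01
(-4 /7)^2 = 16 /49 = 0.33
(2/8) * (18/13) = 9/26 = 0.35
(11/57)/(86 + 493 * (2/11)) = 121/110124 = 0.00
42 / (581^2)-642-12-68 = -34817000 / 48223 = -722.00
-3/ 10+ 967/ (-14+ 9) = -1937/ 10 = -193.70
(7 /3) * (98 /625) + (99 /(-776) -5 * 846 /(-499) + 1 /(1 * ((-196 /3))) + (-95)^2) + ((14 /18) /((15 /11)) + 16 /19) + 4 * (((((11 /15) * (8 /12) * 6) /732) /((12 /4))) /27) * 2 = 90527996269703889307 /10019575647585000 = 9035.11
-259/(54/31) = -8029/54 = -148.69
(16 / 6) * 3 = 8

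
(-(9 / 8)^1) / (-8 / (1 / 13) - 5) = 9 / 872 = 0.01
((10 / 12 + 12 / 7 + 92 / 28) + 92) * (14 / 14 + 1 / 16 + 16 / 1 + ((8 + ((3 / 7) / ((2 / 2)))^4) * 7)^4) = 978475518.27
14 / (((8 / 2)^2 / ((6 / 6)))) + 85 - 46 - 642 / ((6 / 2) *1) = -1393 / 8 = -174.12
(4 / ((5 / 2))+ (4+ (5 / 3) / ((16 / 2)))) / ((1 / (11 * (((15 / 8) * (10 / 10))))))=7667 / 64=119.80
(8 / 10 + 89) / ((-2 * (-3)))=449 / 30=14.97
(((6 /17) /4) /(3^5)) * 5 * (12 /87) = 10 /39933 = 0.00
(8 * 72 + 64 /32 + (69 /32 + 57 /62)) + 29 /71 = 40955085 /70432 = 581.48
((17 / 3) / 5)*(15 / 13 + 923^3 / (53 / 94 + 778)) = 960896928449 / 839475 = 1144640.32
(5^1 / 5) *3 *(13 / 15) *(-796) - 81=-10753 / 5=-2150.60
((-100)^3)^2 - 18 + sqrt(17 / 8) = sqrt(34) / 4 + 999999999982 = 999999999983.46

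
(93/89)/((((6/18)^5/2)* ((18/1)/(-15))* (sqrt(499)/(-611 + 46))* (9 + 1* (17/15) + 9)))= 319210875* sqrt(499)/12745957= 559.44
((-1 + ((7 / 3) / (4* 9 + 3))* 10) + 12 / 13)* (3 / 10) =61 / 390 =0.16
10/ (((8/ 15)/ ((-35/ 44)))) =-2625/ 176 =-14.91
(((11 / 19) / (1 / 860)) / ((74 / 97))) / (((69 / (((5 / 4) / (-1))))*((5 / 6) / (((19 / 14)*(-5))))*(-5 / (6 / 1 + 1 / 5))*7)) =-1422311 / 83398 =-17.05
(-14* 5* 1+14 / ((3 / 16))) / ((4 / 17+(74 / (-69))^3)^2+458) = 72772814637621 / 7157670992289653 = 0.01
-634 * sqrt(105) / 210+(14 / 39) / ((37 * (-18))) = -30.94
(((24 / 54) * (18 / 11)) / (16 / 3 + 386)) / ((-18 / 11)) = -0.00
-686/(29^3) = -686/24389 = -0.03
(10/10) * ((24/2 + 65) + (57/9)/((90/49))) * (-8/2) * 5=-43442/27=-1608.96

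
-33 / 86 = -0.38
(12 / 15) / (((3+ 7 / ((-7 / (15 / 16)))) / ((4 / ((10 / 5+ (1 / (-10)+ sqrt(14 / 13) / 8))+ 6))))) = 4206592 / 21413337 - 5120 * sqrt(182) / 21413337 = 0.19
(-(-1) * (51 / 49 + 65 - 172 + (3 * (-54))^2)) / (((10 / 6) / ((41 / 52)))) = 39383493 / 3185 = 12365.30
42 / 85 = 0.49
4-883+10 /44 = -19333 /22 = -878.77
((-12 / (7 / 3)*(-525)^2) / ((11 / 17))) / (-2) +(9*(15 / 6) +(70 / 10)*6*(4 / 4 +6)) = 24104463 / 22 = 1095657.41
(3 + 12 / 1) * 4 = 60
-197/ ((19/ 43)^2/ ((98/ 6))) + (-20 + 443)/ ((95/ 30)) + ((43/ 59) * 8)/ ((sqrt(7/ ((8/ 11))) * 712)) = -17703731/ 1083 + 86 * sqrt(154)/ 404327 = -16346.93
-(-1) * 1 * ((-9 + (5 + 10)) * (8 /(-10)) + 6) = 6 /5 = 1.20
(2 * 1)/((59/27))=54/59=0.92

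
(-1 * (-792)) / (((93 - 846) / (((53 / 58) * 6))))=-41976 / 7279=-5.77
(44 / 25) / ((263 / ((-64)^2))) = 180224 / 6575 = 27.41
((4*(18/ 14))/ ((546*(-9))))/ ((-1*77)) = 2/ 147147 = 0.00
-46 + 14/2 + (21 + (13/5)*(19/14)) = -14.47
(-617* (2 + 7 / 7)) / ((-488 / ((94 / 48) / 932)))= 28999 / 3638528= 0.01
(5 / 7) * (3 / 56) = 15 / 392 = 0.04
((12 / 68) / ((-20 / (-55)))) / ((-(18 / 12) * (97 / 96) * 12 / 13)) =-572 / 1649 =-0.35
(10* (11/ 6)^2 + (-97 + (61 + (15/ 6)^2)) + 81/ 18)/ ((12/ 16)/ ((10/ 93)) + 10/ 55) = 33110/ 28341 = 1.17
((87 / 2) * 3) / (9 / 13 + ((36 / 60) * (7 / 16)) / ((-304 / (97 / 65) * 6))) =31737600 / 168317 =188.56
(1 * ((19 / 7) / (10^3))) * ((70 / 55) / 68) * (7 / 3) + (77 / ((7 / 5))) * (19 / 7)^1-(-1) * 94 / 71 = 83985132101 / 557634000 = 150.61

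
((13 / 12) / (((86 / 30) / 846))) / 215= 5499 / 3698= 1.49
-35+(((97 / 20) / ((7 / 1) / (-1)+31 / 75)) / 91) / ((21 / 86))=-22048315 / 629356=-35.03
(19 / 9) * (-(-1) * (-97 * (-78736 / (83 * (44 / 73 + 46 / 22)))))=72116.91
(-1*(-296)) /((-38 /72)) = -10656 /19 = -560.84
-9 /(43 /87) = -783 /43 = -18.21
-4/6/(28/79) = -1.88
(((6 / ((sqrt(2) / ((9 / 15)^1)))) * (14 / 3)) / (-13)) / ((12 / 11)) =-0.84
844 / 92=9.17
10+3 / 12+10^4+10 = 40081 / 4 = 10020.25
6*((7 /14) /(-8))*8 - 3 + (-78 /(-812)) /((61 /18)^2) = -4525860 /755363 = -5.99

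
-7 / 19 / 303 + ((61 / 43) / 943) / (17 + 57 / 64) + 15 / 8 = 4006921985519 / 2138315831880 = 1.87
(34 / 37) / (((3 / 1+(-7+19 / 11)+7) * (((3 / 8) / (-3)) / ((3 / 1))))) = -2244 / 481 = -4.67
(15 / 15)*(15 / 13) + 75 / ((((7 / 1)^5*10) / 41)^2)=16948580499 / 14688712948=1.15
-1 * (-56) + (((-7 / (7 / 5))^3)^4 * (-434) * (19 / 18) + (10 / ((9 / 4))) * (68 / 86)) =-14427815747531 / 129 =-111843532926.60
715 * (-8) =-5720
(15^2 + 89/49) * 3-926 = -245.55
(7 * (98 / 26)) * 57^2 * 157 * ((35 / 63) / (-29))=-97201055 / 377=-257827.73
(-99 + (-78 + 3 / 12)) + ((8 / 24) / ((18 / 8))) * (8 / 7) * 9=-14719 / 84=-175.23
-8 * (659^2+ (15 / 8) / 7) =-24319751 / 7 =-3474250.14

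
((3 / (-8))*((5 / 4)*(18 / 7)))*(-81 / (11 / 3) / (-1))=-32805 / 1232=-26.63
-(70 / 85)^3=-2744 / 4913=-0.56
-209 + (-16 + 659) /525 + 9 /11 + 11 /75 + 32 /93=-7392526 /35805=-206.47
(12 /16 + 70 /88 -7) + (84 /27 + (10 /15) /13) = -2950 /1287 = -2.29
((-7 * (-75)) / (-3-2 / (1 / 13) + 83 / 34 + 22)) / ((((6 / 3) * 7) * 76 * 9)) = -85 / 7068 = -0.01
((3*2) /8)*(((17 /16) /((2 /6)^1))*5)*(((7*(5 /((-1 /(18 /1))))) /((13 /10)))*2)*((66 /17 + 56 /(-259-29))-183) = 864194625 /416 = 2077390.93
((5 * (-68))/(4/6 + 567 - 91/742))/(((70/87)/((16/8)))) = -1881288/1263353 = -1.49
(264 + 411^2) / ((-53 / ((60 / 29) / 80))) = -507555 / 6148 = -82.56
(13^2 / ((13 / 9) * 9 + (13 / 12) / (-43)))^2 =169.66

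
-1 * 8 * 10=-80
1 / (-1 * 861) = -1 / 861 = -0.00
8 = 8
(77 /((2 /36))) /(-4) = -693 /2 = -346.50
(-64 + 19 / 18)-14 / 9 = -129 / 2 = -64.50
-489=-489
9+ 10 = 19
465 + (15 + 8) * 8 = 649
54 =54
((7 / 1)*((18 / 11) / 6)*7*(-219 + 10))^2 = 7800849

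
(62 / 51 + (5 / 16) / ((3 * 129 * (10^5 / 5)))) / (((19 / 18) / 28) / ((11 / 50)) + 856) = 39414145309 / 27758198672000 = 0.00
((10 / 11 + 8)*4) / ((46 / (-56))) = -10976 / 253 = -43.38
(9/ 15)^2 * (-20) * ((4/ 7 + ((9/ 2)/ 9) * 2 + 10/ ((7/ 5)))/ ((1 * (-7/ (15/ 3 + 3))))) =17568/ 245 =71.71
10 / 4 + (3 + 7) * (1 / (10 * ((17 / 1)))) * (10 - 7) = 91 / 34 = 2.68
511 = 511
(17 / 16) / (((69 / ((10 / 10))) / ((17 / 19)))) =289 / 20976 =0.01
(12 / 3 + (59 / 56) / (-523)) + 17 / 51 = 380567 / 87864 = 4.33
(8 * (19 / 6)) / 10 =38 / 15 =2.53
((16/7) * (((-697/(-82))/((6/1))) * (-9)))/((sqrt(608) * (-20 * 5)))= 51 * sqrt(38)/26600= 0.01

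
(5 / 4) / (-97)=-5 / 388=-0.01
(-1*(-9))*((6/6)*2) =18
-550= -550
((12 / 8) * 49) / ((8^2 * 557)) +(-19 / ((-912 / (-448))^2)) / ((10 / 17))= -7.79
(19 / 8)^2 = 361 / 64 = 5.64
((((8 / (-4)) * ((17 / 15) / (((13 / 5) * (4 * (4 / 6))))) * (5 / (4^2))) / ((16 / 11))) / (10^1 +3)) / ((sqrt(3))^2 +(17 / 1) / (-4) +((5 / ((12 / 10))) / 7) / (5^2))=19635 / 4456192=0.00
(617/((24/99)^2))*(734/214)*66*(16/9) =904170927/214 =4225097.79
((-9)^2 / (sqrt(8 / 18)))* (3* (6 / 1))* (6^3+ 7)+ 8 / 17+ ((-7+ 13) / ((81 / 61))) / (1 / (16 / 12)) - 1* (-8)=671584237 / 1377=487715.50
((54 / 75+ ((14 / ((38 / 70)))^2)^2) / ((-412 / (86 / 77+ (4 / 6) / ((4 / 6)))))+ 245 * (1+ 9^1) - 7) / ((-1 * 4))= -799388967613 / 18792288200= -42.54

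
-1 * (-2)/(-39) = -0.05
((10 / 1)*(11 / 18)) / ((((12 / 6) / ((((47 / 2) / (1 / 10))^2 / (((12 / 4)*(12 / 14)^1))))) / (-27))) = -21261625 / 12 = -1771802.08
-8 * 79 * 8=-5056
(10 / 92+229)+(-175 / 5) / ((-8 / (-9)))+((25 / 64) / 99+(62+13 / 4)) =37158839 / 145728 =254.99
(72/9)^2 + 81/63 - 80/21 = 1291/21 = 61.48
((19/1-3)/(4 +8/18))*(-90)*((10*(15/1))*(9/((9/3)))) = -145800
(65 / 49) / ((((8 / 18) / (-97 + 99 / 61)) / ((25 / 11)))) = -42544125 / 65758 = -646.98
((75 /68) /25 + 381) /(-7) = -25911 /476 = -54.43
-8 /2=-4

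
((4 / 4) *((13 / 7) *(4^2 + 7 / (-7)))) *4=780 / 7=111.43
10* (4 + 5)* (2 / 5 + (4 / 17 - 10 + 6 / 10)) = -13410 / 17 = -788.82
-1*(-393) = 393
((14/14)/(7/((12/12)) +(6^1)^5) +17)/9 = 44104/23349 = 1.89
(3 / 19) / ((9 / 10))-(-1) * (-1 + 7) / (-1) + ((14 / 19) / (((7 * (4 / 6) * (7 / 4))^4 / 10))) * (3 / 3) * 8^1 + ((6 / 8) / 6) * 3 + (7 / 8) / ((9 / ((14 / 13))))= -5.33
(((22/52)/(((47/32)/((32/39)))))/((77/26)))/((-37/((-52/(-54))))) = -2048/986013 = -0.00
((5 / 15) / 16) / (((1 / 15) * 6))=5 / 96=0.05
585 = 585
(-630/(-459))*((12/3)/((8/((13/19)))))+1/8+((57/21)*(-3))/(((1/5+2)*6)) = -13327/596904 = -0.02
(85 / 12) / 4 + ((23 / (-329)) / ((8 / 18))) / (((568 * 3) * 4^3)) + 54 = 8004101297 / 143517696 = 55.77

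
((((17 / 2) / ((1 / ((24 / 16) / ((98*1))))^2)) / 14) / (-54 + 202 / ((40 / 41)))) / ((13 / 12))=2295 / 2675203804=0.00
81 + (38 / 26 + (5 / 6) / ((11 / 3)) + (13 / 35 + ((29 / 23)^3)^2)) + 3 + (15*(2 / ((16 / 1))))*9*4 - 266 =-80331734207924 / 740919624445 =-108.42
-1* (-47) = 47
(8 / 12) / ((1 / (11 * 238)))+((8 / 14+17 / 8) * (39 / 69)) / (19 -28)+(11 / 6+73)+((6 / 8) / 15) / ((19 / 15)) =400859465 / 220248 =1820.04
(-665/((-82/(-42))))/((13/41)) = -13965/13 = -1074.23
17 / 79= 0.22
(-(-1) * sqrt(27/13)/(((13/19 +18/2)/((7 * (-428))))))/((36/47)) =-668857 * sqrt(39)/7176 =-582.08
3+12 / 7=33 / 7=4.71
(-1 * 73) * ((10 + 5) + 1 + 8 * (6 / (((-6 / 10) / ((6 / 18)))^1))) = 2336 / 3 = 778.67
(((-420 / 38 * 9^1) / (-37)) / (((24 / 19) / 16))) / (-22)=-630 / 407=-1.55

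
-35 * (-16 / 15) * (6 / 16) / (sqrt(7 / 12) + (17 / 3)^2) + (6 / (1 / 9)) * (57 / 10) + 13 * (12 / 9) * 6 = 137643617 / 333895-756 * sqrt(21) / 333895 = 412.23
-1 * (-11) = 11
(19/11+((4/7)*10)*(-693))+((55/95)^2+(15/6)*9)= -31255245/7942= -3935.44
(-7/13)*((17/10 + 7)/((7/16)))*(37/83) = -25752/5395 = -4.77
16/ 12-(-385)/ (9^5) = 79117/ 59049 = 1.34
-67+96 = 29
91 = 91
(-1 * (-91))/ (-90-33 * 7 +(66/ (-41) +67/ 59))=-220129/ 777646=-0.28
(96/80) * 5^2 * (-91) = -2730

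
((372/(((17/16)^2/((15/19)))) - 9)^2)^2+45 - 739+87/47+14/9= 1529939294208152551217190862/384544090953201303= 3978579648.48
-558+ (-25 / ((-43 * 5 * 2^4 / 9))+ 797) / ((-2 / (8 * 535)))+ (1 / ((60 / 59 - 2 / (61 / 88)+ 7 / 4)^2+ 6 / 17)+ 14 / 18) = -3414616515634137799 / 2001211751052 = -1706274.47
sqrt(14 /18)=sqrt(7) /3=0.88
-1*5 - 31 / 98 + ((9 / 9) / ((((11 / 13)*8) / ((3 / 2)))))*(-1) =-47759 / 8624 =-5.54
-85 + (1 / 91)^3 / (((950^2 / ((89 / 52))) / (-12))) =-751508099387767 / 8841271757500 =-85.00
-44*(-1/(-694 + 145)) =-44/549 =-0.08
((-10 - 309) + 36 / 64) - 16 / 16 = -5111 / 16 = -319.44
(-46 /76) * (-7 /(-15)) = -161 /570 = -0.28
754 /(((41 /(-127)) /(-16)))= 1532128 /41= 37368.98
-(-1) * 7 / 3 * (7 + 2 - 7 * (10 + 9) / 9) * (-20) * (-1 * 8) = -2157.04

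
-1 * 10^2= -100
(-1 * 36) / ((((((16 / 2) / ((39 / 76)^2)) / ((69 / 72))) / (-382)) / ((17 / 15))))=113589801 / 231040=491.65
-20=-20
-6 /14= -3 /7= -0.43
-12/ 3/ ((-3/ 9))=12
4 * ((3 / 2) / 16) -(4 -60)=451 / 8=56.38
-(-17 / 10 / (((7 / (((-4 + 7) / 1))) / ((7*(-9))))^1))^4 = -44386483761 / 10000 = -4438648.38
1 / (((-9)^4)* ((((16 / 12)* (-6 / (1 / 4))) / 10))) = -5 / 104976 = -0.00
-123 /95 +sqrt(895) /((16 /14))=-123 /95 +7 * sqrt(895) /8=24.88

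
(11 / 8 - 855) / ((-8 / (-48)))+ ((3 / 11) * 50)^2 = -2388927 / 484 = -4935.80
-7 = -7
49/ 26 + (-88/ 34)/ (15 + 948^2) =748631783/ 397233798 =1.88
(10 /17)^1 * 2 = 20 /17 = 1.18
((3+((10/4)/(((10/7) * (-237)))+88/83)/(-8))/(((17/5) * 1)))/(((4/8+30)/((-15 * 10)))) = -225696625/54396872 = -4.15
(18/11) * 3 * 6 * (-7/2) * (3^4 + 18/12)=-8505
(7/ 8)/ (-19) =-7/ 152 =-0.05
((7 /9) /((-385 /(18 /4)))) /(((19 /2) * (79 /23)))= -23 /82555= -0.00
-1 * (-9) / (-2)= -9 / 2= -4.50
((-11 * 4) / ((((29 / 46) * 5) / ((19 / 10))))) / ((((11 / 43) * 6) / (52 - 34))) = -225492 / 725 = -311.02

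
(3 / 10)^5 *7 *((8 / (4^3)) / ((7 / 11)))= 2673 / 800000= 0.00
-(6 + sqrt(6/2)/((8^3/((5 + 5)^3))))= -9.38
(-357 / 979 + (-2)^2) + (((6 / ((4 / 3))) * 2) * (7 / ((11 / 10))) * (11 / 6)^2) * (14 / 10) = 534799 / 1958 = 273.14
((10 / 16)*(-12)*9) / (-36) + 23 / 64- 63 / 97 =9839 / 6208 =1.58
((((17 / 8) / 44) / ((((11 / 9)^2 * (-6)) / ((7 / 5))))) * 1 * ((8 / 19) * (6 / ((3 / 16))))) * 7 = -0.71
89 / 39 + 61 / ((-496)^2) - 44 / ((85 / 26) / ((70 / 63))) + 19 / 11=-58910640805 / 5382584064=-10.94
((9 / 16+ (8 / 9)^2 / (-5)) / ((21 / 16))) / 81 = 2621 / 688905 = 0.00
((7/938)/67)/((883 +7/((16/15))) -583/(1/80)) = -8/3285979423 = -0.00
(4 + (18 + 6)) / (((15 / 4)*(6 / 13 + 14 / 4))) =2912 / 1545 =1.88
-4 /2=-2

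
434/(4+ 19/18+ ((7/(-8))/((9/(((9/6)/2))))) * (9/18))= 35712/413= 86.47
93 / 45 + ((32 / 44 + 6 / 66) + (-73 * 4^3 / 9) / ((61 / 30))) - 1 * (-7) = -2470109 / 10065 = -245.42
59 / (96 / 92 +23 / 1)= 1357 / 553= 2.45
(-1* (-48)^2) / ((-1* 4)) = 576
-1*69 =-69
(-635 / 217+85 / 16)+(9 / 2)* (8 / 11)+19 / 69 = 15638411 / 2635248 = 5.93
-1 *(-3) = 3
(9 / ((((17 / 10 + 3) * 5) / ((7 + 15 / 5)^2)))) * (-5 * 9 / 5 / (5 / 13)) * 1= -42120 / 47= -896.17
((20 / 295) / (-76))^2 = 1 / 1256641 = 0.00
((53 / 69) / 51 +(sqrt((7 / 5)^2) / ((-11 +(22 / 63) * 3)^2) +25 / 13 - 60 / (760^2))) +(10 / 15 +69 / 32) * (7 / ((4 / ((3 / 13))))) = 3954592003979 / 1278895812480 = 3.09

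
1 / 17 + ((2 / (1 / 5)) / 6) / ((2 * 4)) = 109 / 408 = 0.27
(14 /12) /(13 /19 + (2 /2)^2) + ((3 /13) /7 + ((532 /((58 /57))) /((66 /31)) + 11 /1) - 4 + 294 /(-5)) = 5420189213 /27867840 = 194.50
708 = 708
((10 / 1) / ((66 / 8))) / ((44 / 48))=160 / 121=1.32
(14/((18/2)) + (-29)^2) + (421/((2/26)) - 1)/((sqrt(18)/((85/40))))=7583/9 + 1938 *sqrt(2)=3583.30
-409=-409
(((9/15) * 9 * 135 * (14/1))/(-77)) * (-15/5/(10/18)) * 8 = 5725.96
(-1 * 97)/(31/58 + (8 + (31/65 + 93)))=-365690/384583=-0.95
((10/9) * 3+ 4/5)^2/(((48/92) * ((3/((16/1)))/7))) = 1222.49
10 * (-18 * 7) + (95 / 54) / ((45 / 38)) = -305819 / 243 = -1258.51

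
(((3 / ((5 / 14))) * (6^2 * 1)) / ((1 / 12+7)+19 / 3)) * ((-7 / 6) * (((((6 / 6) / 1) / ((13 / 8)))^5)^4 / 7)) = -0.00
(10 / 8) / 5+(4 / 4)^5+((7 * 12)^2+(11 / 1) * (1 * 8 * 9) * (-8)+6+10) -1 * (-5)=2969 / 4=742.25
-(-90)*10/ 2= 450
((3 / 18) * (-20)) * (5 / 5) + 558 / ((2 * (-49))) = -1327 / 147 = -9.03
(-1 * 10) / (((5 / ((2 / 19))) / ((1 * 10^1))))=-40 / 19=-2.11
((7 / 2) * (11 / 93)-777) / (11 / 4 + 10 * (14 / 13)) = -3755570 / 65379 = -57.44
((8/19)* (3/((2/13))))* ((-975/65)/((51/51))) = -2340/19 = -123.16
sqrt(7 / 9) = sqrt(7) / 3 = 0.88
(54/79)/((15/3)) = 54/395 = 0.14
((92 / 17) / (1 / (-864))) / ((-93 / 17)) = 26496 / 31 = 854.71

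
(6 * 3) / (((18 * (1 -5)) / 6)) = -3 / 2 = -1.50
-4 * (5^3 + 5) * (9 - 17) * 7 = 29120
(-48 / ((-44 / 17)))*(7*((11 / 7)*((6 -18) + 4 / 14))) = -16728 / 7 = -2389.71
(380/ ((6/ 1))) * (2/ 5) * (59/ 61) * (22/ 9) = 98648/ 1647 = 59.90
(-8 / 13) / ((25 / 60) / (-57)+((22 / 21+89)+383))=-38304 / 29443921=-0.00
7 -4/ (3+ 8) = 73/ 11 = 6.64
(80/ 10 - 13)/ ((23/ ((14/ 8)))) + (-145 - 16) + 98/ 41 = -599711/ 3772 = -158.99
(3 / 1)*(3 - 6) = -9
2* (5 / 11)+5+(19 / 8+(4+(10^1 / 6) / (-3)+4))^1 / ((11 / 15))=19.30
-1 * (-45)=45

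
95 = 95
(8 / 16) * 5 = 5 / 2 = 2.50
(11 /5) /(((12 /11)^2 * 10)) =1331 /7200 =0.18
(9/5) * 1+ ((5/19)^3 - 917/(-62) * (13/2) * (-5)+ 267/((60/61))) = -88205849/425258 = -207.42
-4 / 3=-1.33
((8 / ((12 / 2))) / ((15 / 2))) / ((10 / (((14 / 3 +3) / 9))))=92 / 6075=0.02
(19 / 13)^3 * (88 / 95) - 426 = -4647842 / 10985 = -423.11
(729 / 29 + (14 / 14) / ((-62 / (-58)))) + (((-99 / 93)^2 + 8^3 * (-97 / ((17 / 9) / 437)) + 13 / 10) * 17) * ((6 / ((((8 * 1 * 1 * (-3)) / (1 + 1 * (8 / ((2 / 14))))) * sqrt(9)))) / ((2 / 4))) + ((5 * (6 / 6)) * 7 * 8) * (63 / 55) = 11377145245922789 / 6131180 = 1855620817.84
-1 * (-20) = 20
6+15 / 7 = 57 / 7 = 8.14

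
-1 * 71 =-71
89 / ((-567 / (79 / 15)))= -7031 / 8505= -0.83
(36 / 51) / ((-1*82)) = -6 / 697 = -0.01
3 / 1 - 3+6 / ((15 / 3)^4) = 6 / 625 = 0.01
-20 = -20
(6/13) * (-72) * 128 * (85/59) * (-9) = 42301440/767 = 55151.81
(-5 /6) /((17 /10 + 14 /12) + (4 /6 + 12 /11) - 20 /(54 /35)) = 2475 /24766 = 0.10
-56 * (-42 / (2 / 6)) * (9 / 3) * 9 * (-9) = -1714608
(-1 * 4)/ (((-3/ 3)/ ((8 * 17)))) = 544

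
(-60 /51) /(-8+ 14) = -10 /51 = -0.20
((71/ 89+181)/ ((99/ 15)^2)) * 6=25.04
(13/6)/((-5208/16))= -13/1953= -0.01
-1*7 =-7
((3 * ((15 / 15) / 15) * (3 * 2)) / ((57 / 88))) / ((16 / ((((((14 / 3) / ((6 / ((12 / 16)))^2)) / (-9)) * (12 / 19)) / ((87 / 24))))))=-77 / 471105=-0.00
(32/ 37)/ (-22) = -16/ 407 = -0.04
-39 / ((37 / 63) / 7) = -17199 / 37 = -464.84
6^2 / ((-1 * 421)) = -36 / 421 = -0.09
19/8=2.38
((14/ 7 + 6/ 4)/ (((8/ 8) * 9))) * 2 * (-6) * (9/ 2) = -21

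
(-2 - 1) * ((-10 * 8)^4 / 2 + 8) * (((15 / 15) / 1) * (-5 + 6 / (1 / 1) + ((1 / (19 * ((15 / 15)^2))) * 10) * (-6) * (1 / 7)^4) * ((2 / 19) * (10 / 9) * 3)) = -18660973689440 / 866761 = -21529549.31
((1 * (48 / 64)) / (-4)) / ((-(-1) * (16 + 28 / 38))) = -19 / 1696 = -0.01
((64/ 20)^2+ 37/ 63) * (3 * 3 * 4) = 68212/ 175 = 389.78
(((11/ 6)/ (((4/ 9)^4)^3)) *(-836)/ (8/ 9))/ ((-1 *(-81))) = -24048352013697/ 67108864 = -358348.37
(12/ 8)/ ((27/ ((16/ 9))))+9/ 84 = 467/ 2268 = 0.21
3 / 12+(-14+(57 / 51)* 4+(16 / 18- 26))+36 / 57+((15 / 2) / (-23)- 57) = -91.09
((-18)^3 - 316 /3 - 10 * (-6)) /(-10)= 8816 /15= 587.73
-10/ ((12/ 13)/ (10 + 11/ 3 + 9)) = -2210/ 9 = -245.56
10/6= 5/3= 1.67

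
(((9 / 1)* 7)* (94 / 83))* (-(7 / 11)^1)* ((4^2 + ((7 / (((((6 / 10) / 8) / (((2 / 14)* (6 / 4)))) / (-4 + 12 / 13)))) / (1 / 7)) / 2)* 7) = 752141376 / 11869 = 63370.24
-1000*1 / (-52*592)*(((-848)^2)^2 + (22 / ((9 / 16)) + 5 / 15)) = 581749383212375 / 34632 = 16798030238.29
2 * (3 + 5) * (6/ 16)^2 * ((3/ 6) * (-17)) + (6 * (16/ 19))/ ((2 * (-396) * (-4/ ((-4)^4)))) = -93883/ 5016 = -18.72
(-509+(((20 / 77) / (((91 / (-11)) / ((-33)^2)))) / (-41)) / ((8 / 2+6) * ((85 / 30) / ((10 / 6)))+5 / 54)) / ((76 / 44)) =-134956506289 / 458013829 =-294.66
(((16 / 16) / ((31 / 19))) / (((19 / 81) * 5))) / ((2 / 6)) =243 / 155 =1.57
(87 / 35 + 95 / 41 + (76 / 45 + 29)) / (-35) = -18335 / 18081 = -1.01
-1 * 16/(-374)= 8/187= 0.04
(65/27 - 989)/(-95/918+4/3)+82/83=-75079858/93707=-801.22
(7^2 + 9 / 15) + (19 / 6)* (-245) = -21787 / 30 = -726.23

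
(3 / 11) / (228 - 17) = 0.00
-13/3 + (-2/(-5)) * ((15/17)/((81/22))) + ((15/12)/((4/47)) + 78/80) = 419527/36720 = 11.43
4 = 4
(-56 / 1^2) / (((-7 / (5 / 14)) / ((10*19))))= 3800 / 7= 542.86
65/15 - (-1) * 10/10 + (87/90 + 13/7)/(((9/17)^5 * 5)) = 1172649601/62001450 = 18.91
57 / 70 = 0.81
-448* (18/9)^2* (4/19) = -7168/19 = -377.26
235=235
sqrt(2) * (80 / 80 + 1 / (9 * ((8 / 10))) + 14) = 545 * sqrt(2) / 36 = 21.41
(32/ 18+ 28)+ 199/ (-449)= 118541/ 4041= 29.33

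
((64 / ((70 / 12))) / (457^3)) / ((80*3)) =8 / 16702698775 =0.00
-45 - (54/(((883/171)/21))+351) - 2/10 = -2718793/4415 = -615.81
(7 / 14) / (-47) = -1 / 94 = -0.01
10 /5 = 2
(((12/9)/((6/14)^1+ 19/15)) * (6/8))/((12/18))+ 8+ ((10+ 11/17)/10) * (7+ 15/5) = 118207/6052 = 19.53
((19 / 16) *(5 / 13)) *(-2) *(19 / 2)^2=-34295 / 416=-82.44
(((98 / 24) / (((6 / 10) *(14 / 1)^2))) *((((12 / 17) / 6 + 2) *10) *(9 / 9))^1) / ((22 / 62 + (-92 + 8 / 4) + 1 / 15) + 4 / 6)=-11625 / 1405696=-0.01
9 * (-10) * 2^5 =-2880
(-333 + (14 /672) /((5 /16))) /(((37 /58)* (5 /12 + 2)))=-39952 /185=-215.96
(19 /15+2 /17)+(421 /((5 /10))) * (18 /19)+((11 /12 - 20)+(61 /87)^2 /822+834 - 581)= 20759036474939 /20096149140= 1032.99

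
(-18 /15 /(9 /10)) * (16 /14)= -32 /21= -1.52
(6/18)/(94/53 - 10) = -53/1308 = -0.04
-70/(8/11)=-385/4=-96.25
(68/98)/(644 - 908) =-17/6468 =-0.00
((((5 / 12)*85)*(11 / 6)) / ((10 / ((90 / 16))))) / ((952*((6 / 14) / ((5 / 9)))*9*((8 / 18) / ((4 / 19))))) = 1375 / 525312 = 0.00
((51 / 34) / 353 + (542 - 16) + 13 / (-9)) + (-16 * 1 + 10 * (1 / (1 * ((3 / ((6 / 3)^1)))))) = 3273749 / 6354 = 515.23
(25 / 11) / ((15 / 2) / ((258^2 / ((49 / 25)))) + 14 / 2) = 0.32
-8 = -8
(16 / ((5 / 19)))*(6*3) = 5472 / 5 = 1094.40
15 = 15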